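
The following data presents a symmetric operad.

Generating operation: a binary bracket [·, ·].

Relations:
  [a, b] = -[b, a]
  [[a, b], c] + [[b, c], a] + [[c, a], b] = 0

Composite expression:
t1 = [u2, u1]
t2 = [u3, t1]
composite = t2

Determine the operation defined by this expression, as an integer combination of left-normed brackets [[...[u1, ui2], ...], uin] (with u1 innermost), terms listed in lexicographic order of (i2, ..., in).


[[u1, u2], u3]

In the tensor algebra, words opening u1 carry the u1-anchored form.
Composite bracket: [u3, [u2, u1]]
Applying ab - ba throughout gives 4 signed words (2^2 = 4).
Only words starting with u1 matter:
  u1u2u3 appears with sign +1, giving the term +[[u1, u2], u3]


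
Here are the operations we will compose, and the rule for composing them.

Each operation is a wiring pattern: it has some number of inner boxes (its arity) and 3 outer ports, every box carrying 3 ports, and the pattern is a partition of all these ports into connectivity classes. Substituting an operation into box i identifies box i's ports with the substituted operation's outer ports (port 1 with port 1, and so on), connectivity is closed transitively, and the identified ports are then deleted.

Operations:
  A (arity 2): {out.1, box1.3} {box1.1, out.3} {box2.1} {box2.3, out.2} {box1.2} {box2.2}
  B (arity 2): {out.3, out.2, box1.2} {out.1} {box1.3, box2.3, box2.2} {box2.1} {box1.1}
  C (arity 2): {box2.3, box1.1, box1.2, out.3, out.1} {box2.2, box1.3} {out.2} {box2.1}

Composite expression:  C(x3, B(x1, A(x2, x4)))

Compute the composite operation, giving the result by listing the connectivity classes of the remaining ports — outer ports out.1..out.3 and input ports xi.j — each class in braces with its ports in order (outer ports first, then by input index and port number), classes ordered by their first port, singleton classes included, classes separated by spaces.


{out.1, out.3, x1.2, x3.1, x3.2, x3.3} {out.2} {x1.1} {x1.3, x2.1, x4.3} {x2.2} {x2.3} {x4.1} {x4.2}


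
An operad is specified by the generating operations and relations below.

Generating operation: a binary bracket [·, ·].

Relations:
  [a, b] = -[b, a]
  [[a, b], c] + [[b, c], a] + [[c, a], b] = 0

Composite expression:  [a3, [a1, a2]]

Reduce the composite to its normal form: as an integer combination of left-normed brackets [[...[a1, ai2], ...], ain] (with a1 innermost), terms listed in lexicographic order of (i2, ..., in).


In the tensor algebra, words opening a1 carry the a1-anchored form.
Composite bracket: [a3, [a1, a2]]
Applying ab - ba throughout gives 4 signed words (2^2 = 4).
Keep just the words that open with a1:
  word a1a2a3 has sign -1, contributing -[[a1, a2], a3]

-[[a1, a2], a3]


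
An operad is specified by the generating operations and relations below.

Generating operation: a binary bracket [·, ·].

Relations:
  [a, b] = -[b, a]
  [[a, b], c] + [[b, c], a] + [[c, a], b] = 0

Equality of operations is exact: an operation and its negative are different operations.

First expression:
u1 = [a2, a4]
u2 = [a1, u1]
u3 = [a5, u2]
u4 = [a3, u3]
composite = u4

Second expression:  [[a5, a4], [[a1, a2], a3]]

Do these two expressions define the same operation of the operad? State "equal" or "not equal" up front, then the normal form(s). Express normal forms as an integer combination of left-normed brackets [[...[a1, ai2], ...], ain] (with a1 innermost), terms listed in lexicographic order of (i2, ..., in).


not equal: they reduce to [[[[a1, a2], a4], a5], a3] - [[[[a1, a4], a2], a5], a3] and [[[[a1, a2], a3], a4], a5] - [[[[a1, a2], a3], a5], a4]

The first composite normalizes to [[[[a1, a2], a4], a5], a3] - [[[[a1, a4], a2], a5], a3]
The second composite normalizes to [[[[a1, a2], a3], a4], a5] - [[[[a1, a2], a3], a5], a4]
No match — not equal.


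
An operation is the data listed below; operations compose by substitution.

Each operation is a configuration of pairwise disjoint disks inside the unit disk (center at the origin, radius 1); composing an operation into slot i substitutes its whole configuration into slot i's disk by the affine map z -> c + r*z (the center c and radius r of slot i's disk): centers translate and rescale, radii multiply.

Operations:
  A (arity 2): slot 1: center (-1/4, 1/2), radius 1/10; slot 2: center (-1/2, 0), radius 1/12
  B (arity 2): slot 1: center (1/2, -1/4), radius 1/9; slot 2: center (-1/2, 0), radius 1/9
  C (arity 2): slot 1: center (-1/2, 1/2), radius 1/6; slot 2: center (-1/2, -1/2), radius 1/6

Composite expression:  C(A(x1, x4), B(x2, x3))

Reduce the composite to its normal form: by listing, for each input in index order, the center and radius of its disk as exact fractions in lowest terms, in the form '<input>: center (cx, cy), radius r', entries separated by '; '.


x1: center (-13/24, 7/12), radius 1/60; x2: center (-5/12, -13/24), radius 1/54; x3: center (-7/12, -1/2), radius 1/54; x4: center (-7/12, 1/2), radius 1/72

Only the slot chain above each x matters under C; compose those maps.
x1: after 2 affine steps, its disk has center (-13/24, 7/12), radius 1/60
x4: after 2 affine steps, its disk has center (-7/12, 1/2), radius 1/72
x2: after 2 affine steps, its disk has center (-5/12, -13/24), radius 1/54
x3: after 2 affine steps, its disk has center (-7/12, -1/2), radius 1/54


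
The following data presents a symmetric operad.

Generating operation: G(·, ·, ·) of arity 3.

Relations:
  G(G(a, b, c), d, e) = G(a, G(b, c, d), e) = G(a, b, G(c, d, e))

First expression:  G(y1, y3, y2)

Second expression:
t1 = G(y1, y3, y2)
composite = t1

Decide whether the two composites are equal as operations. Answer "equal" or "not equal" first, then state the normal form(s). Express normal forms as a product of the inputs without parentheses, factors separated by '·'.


equal; the common form is y1 · y3 · y2

The first expression, normalized: y1 · y3 · y2
The second expression, normalized: y1 · y3 · y2
The normal forms match — equal.


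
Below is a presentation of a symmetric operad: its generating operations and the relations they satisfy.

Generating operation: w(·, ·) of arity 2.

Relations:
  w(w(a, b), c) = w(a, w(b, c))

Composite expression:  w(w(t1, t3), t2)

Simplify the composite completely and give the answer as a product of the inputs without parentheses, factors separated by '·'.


t1 · t3 · t2


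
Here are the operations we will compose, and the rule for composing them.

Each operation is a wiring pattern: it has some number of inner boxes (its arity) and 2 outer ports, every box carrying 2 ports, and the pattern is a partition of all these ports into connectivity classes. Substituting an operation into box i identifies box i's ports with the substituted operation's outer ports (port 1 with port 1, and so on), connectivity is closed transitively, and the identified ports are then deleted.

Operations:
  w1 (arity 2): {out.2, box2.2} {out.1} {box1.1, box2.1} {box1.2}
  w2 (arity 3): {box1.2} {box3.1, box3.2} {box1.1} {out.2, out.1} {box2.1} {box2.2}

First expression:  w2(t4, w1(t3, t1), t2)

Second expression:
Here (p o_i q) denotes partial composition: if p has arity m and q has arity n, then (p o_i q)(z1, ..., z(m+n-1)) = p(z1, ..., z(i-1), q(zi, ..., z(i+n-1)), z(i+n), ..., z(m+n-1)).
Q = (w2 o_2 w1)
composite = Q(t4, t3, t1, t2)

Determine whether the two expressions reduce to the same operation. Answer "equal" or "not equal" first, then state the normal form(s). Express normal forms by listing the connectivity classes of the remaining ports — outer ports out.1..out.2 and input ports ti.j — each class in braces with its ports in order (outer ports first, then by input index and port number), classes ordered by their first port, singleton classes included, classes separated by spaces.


equal; both compose to {out.1, out.2} {t1.1, t3.1} {t1.2} {t2.1, t2.2} {t3.2} {t4.1} {t4.2}

In normal form, the first expression is {out.1, out.2} {t1.1, t3.1} {t1.2} {t2.1, t2.2} {t3.2} {t4.1} {t4.2}
In normal form, the second expression is {out.1, out.2} {t1.1, t3.1} {t1.2} {t2.1, t2.2} {t3.2} {t4.1} {t4.2}
One common form — equal.


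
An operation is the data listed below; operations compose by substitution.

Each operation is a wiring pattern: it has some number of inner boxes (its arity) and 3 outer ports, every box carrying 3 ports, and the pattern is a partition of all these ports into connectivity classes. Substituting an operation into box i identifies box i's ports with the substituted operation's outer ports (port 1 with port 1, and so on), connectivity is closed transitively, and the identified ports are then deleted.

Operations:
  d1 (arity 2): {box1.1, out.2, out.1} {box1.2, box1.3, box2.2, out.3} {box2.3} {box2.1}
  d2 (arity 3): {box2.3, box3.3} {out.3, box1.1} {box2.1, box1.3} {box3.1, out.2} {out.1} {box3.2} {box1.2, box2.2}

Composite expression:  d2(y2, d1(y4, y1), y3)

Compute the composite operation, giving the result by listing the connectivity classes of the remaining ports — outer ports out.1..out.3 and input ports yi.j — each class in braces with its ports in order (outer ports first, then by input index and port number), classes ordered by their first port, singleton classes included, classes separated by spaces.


{out.1} {out.2, y3.1} {out.3, y2.1} {y1.1} {y1.2, y3.3, y4.2, y4.3} {y1.3} {y2.2, y2.3, y4.1} {y3.2}

Substituting into d2 glues patterns; closure does the rest.
composing d1 on (y4, y1), with out.j its own outer ports: {out.1, out.2, y4.1} {out.3, y1.2, y4.2, y4.3} {y1.1} {y1.3}
composing d2 on (y2, y4, y1, y3), with out.j its own outer ports: {out.1} {out.2, y3.1} {out.3, y2.1} {y1.1} {y1.2, y3.3, y4.2, y4.3} {y1.3} {y2.2, y2.3, y4.1} {y3.2}


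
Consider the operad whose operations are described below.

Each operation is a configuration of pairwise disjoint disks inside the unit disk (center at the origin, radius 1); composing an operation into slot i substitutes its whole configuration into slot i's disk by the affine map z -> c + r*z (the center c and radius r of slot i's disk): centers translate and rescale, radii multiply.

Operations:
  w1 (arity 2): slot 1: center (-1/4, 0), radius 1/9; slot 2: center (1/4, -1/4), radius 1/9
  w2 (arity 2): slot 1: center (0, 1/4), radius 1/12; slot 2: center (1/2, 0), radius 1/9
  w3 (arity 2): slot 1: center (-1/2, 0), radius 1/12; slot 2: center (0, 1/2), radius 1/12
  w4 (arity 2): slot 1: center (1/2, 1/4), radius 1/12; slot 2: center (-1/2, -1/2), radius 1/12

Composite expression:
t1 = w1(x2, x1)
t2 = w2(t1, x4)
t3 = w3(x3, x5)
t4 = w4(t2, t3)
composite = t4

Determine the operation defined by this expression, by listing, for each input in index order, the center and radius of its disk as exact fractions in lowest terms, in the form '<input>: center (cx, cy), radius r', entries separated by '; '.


x1: center (289/576, 155/576), radius 1/1296; x2: center (287/576, 13/48), radius 1/1296; x3: center (-13/24, -1/2), radius 1/144; x4: center (13/24, 1/4), radius 1/108; x5: center (-1/2, -11/24), radius 1/144


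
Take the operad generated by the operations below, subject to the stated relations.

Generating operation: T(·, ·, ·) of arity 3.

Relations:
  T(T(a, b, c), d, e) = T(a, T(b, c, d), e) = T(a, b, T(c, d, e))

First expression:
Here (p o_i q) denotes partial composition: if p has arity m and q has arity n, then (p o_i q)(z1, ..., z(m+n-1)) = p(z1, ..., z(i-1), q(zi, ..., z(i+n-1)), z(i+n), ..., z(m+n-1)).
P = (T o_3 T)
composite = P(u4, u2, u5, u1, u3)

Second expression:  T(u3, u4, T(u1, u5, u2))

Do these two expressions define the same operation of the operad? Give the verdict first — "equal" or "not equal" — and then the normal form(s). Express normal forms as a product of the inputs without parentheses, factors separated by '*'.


The first expression reduces to u4 * u2 * u5 * u1 * u3
The second expression reduces to u3 * u4 * u1 * u5 * u2
No match — not equal.

not equal; first: u4 * u2 * u5 * u1 * u3; second: u3 * u4 * u1 * u5 * u2


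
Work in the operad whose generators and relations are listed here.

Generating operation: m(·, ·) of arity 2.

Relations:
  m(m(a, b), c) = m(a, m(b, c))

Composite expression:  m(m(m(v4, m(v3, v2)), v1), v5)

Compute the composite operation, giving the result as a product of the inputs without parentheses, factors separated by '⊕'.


v4 ⊕ v3 ⊕ v2 ⊕ v1 ⊕ v5

Every regrouping of m is equal, so read the v-inputs in written order.
m(v3, v2) linearizes to v3 ⊕ v2
m(v4, m(v3, v2)) linearizes to v4 ⊕ v3 ⊕ v2
m(m(v4, m(v3, v2)), v1) linearizes to v4 ⊕ v3 ⊕ v2 ⊕ v1
m(m(m(v4, m(v3, v2)), v1), v5) linearizes to v4 ⊕ v3 ⊕ v2 ⊕ v1 ⊕ v5


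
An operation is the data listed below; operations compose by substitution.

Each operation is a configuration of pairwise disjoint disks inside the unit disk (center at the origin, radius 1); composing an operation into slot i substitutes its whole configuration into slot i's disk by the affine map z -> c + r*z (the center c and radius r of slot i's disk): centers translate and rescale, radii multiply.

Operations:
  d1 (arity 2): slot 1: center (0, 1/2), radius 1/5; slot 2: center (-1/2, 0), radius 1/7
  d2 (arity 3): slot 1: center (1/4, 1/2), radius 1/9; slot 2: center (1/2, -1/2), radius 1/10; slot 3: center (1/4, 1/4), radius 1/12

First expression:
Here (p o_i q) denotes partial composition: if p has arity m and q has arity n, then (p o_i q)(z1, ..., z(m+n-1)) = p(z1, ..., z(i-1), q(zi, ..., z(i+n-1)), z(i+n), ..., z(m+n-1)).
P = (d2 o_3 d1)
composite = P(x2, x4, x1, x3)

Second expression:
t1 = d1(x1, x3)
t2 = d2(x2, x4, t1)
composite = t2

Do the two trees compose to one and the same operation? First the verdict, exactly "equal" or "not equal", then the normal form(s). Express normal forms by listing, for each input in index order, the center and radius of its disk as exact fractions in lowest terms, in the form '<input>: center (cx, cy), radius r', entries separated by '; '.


equal; the common form is x1: center (1/4, 7/24), radius 1/60; x2: center (1/4, 1/2), radius 1/9; x3: center (5/24, 1/4), radius 1/84; x4: center (1/2, -1/2), radius 1/10

Reducing the first expression gives x1: center (1/4, 7/24), radius 1/60; x2: center (1/4, 1/2), radius 1/9; x3: center (5/24, 1/4), radius 1/84; x4: center (1/2, -1/2), radius 1/10
Reducing the second expression gives x1: center (1/4, 7/24), radius 1/60; x2: center (1/4, 1/2), radius 1/9; x3: center (5/24, 1/4), radius 1/84; x4: center (1/2, -1/2), radius 1/10
Identical normal forms: equal.


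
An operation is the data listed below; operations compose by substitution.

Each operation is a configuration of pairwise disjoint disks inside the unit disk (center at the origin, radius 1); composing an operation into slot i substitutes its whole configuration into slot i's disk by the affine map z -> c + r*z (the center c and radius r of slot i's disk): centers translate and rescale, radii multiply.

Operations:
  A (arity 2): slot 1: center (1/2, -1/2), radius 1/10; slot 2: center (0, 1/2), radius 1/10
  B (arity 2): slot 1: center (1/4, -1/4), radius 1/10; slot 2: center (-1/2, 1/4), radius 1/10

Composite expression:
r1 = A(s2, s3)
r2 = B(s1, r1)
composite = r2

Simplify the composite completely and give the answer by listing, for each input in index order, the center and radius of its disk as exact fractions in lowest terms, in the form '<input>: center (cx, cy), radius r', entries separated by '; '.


s1: center (1/4, -1/4), radius 1/10; s2: center (-9/20, 1/5), radius 1/100; s3: center (-1/2, 3/10), radius 1/100


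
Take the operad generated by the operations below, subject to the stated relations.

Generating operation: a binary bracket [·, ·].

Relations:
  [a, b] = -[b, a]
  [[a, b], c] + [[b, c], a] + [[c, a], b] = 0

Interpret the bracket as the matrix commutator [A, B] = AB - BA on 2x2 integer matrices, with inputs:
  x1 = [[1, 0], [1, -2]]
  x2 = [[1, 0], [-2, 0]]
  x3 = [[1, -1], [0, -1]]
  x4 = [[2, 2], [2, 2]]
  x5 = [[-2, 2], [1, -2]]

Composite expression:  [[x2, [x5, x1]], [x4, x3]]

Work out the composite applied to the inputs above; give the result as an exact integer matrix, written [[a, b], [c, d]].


[[-68, 120], [52, 68]]

[x5, x1] = [[2, -6], [3, -2]]
[x2, [x5, x1]] = [[-12, -6], [-11, 12]]
[x4, x3] = [[2, -4], [4, -2]]
[[x2, [x5, x1]], [x4, x3]] = [[-68, 120], [52, 68]]


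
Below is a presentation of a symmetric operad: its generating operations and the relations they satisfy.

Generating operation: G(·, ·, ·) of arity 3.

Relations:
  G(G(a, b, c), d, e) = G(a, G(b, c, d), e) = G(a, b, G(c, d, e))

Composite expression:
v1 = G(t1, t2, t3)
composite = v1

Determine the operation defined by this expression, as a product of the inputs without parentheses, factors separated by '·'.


Associativity of G dissolves the nesting; only the t-input order survives.
G(t1, t2, t3) spells out as t1 · t2 · t3

t1 · t2 · t3


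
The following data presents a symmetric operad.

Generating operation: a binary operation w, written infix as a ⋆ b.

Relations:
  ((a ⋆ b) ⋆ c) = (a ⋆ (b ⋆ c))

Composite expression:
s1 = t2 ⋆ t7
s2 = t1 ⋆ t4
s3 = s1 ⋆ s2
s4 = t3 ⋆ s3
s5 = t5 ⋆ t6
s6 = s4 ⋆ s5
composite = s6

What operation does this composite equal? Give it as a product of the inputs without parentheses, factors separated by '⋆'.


Under associativity of w, the answer is the t's in reading order.
(t2 ⋆ t7) unparenthesizes to t2 ⋆ t7
(t1 ⋆ t4) unparenthesizes to t1 ⋆ t4
((t2 ⋆ t7) ⋆ (t1 ⋆ t4)) unparenthesizes to t2 ⋆ t7 ⋆ t1 ⋆ t4
(t3 ⋆ ((t2 ⋆ t7) ⋆ (t1 ⋆ t4))) unparenthesizes to t3 ⋆ t2 ⋆ t7 ⋆ t1 ⋆ t4
(t5 ⋆ t6) unparenthesizes to t5 ⋆ t6
((t3 ⋆ ((t2 ⋆ t7) ⋆ (t1 ⋆ t4))) ⋆ (t5 ⋆ t6)) unparenthesizes to t3 ⋆ t2 ⋆ t7 ⋆ t1 ⋆ t4 ⋆ t5 ⋆ t6

t3 ⋆ t2 ⋆ t7 ⋆ t1 ⋆ t4 ⋆ t5 ⋆ t6


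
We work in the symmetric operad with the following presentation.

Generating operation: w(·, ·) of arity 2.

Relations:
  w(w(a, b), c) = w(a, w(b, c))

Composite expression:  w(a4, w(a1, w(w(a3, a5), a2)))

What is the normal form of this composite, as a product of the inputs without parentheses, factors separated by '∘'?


a4 ∘ a1 ∘ a3 ∘ a5 ∘ a2

Key point: w is associative — brackets drop, the a-order remains.
w(a3, a5) collapses to a3 ∘ a5
w(w(a3, a5), a2) collapses to a3 ∘ a5 ∘ a2
w(a1, w(w(a3, a5), a2)) collapses to a1 ∘ a3 ∘ a5 ∘ a2
w(a4, w(a1, w(w(a3, a5), a2))) collapses to a4 ∘ a1 ∘ a3 ∘ a5 ∘ a2


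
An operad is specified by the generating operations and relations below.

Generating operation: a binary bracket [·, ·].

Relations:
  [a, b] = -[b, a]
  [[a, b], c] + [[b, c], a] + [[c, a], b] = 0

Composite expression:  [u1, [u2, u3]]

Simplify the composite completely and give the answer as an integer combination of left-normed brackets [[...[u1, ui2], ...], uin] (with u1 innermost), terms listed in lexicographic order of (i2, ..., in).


[[u1, u2], u3] - [[u1, u3], u2]

A multilinear Lie element is pinned by u1-initial words (u1 innermost).
Composite bracket: [u1, [u2, u3]]
Applying ab - ba throughout gives 4 signed words (2^2 = 4).
Keep just the words that open with u1:
  the word u1u2u3 carries sign +1 and contributes +[[u1, u2], u3]
  the word u1u3u2 carries sign -1 and contributes -[[u1, u3], u2]


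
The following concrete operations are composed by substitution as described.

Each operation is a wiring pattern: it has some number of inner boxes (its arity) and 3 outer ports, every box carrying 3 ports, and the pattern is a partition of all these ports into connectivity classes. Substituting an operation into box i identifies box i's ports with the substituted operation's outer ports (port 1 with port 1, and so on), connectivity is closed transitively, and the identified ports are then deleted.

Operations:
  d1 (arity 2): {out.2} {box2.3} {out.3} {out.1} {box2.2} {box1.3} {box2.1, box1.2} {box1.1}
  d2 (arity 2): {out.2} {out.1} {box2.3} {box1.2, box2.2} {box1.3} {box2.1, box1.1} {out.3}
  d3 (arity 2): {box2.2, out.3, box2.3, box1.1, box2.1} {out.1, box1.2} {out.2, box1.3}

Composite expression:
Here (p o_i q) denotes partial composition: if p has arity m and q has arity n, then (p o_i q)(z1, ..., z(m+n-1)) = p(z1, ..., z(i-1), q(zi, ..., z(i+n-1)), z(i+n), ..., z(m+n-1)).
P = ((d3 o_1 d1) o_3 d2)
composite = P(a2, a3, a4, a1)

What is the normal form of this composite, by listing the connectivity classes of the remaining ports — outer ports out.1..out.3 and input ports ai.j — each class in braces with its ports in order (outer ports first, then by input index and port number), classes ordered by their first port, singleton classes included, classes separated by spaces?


{out.1} {out.2} {out.3} {a1.1, a4.1} {a1.2, a4.2} {a1.3} {a2.1} {a2.2, a3.1} {a2.3} {a3.2} {a3.3} {a4.3}

Connectivity passes through glued d3-boundaries; trace each wire chain.
d1 over (a2, a3) gives {out.1} {out.2} {out.3} {a2.1} {a2.2, a3.1} {a2.3} {a3.2} {a3.3}, out.j being that stage's outer ports
d2 over (a4, a1) gives {out.1} {out.2} {out.3} {a1.1, a4.1} {a1.2, a4.2} {a1.3} {a4.3}, out.j being that stage's outer ports
d3 over (a2, a3, a4, a1) gives {out.1} {out.2} {out.3} {a1.1, a4.1} {a1.2, a4.2} {a1.3} {a2.1} {a2.2, a3.1} {a2.3} {a3.2} {a3.3} {a4.3}, out.j being that stage's outer ports


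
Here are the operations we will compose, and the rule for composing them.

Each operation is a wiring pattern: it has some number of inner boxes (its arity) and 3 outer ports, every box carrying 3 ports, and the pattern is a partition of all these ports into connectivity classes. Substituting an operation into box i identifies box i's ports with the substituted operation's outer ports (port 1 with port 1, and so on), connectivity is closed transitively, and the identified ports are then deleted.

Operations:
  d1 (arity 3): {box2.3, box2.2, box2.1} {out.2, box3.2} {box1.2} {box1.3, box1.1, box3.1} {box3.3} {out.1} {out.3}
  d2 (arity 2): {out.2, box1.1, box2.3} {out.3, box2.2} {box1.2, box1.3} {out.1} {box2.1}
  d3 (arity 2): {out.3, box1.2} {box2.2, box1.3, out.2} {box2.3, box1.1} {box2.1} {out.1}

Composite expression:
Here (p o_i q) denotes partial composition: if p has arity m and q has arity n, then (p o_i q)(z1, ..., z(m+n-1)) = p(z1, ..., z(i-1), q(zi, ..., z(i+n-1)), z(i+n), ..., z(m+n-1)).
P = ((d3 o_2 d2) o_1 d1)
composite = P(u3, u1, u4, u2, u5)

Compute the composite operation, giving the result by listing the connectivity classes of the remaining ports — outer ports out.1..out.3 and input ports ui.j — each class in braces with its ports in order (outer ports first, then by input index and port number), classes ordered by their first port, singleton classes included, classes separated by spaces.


{out.1} {out.2, u2.1, u5.3} {out.3, u4.2} {u1.1, u1.2, u1.3} {u2.2, u2.3} {u3.1, u3.3, u4.1} {u3.2} {u4.3} {u5.1} {u5.2}

Reachability decides: close wires over d3-identified ports.
d1 over (u3, u1, u4) gives {out.1} {out.2, u4.2} {out.3} {u1.1, u1.2, u1.3} {u3.1, u3.3, u4.1} {u3.2} {u4.3}, out.j being that stage's outer ports
d2 over (u2, u5) gives {out.1} {out.2, u2.1, u5.3} {out.3, u5.2} {u2.2, u2.3} {u5.1}, out.j being that stage's outer ports
d3 over (u3, u1, u4, u2, u5) gives {out.1} {out.2, u2.1, u5.3} {out.3, u4.2} {u1.1, u1.2, u1.3} {u2.2, u2.3} {u3.1, u3.3, u4.1} {u3.2} {u4.3} {u5.1} {u5.2}, out.j being that stage's outer ports


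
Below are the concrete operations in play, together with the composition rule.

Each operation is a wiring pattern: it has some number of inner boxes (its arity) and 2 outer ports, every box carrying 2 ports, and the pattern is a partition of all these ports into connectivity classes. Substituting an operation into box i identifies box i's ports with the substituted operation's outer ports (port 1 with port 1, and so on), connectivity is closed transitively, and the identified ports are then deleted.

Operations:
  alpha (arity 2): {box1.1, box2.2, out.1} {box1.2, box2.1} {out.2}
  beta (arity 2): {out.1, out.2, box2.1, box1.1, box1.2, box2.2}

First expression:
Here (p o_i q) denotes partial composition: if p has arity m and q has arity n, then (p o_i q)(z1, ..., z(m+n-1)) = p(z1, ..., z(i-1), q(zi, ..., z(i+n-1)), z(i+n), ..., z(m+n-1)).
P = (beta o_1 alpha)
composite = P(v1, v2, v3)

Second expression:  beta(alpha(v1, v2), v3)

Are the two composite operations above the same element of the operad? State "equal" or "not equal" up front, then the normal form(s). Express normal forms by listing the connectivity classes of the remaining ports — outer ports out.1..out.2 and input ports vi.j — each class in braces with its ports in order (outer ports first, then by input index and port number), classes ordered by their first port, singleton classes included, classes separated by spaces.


equal — both sides give {out.1, out.2, v1.1, v2.2, v3.1, v3.2} {v1.2, v2.1}

In normal form, the first expression is {out.1, out.2, v1.1, v2.2, v3.1, v3.2} {v1.2, v2.1}
In normal form, the second expression is {out.1, out.2, v1.1, v2.2, v3.1, v3.2} {v1.2, v2.1}
The forms coincide; equal.


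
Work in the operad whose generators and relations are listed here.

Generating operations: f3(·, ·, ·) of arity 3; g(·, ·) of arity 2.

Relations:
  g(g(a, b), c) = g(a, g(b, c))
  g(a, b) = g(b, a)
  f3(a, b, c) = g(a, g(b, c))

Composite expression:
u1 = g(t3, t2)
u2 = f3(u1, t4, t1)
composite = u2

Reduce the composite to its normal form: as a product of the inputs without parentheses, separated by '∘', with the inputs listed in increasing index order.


t1 ∘ t2 ∘ t3 ∘ t4

With f3 associative and commutative, the t-input set is all that matters.
g(t3, t2) linearizes to t3 ∘ t2
f3(g(t3, t2), t4, t1) linearizes to t3 ∘ t2 ∘ t4 ∘ t1
reordering the factors by index: t1 ∘ t2 ∘ t3 ∘ t4


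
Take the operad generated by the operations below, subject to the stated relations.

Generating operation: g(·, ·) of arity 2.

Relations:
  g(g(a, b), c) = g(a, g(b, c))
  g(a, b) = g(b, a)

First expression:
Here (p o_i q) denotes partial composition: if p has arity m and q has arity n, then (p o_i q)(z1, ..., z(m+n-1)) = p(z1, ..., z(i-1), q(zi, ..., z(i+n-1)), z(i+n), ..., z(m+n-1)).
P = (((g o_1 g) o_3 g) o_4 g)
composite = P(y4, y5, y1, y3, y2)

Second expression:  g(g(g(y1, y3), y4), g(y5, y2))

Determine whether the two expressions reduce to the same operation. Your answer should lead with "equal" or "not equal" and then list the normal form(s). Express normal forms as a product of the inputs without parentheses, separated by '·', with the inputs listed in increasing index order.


equal: each reduces to y1 · y2 · y3 · y4 · y5


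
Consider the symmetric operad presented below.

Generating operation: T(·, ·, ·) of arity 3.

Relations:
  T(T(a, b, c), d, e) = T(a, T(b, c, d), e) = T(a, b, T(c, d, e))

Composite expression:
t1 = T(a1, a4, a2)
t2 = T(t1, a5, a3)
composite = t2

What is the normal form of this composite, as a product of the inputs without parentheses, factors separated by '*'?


a1 * a4 * a2 * a5 * a3

Key point: T is associative — brackets drop, the a-order remains.
T(a1, a4, a2) collapses to a1 * a4 * a2
T(T(a1, a4, a2), a5, a3) collapses to a1 * a4 * a2 * a5 * a3


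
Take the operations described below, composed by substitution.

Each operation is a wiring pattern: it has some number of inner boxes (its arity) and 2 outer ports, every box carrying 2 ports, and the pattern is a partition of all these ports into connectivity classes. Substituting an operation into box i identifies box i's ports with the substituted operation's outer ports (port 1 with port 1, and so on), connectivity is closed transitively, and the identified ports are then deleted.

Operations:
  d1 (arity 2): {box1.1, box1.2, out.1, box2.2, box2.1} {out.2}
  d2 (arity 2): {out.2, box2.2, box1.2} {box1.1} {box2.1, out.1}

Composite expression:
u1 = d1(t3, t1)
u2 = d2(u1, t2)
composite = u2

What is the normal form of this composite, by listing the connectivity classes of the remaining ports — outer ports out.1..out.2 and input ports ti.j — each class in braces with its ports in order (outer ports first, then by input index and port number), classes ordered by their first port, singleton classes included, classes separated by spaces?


{out.1, t2.1} {out.2, t2.2} {t1.1, t1.2, t3.1, t3.2}


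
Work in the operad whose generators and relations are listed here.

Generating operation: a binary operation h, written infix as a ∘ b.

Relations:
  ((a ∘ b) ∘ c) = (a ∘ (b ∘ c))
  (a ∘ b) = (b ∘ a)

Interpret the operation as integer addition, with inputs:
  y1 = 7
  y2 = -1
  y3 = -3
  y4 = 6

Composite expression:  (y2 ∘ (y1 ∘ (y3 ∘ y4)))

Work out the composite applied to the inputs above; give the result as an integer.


9

(y3 ∘ y4) = 3
(y1 ∘ (y3 ∘ y4)) = 10
(y2 ∘ (y1 ∘ (y3 ∘ y4))) = 9


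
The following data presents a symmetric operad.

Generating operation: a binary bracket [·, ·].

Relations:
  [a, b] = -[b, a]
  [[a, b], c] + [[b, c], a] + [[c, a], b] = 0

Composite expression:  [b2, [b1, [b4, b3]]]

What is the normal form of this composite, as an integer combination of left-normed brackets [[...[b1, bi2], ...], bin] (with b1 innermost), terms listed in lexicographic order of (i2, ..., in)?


[[[b1, b3], b4], b2] - [[[b1, b4], b3], b2]

Antisymmetry and Jacobi reduce to b1-anchored left-normed brackets.
Composite bracket: [b2, [b1, [b4, b3]]]
Each bracket splits as ab - ba, giving 8 signed words (2^3 = 8).
Keep just the words that open with b1:
  word b1b3b4b2 has sign +1, contributing +[[[b1, b3], b4], b2]
  word b1b4b3b2 has sign -1, contributing -[[[b1, b4], b3], b2]


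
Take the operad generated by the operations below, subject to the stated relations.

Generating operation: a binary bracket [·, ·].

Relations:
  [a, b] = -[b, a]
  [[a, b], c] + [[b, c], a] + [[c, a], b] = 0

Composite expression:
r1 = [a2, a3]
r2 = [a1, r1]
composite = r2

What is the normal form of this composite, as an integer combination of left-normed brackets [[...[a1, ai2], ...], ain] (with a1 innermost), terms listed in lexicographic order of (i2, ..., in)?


[[a1, a2], a3] - [[a1, a3], a2]

In the tensor algebra, words opening a1 carry the a1-anchored form.
Composite bracket: [a1, [a2, a3]]
Each bracket splits as ab - ba, giving 4 signed words (2^2 = 4).
Words beginning with a1 determine it all:
  from a1a2a3, sign +1: term +[[a1, a2], a3]
  from a1a3a2, sign -1: term -[[a1, a3], a2]


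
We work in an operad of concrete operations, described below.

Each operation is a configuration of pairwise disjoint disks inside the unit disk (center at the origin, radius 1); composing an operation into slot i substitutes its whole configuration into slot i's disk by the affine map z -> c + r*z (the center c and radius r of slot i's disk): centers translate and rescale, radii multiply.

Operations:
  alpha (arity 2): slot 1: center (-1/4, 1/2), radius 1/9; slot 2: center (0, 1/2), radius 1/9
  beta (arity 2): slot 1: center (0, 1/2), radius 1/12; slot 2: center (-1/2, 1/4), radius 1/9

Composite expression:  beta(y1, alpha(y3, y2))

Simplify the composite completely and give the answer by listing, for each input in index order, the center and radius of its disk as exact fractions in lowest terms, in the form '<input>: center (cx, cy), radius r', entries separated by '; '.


y1: center (0, 1/2), radius 1/12; y2: center (-1/2, 11/36), radius 1/81; y3: center (-19/36, 11/36), radius 1/81

Affine substitution under beta: radii multiply and y-centers shift.
input y1: composing its 1 substitution step yields center (0, 1/2), radius 1/12
input y3: composing its 2 substitution steps yields center (-19/36, 11/36), radius 1/81
input y2: composing its 2 substitution steps yields center (-1/2, 11/36), radius 1/81


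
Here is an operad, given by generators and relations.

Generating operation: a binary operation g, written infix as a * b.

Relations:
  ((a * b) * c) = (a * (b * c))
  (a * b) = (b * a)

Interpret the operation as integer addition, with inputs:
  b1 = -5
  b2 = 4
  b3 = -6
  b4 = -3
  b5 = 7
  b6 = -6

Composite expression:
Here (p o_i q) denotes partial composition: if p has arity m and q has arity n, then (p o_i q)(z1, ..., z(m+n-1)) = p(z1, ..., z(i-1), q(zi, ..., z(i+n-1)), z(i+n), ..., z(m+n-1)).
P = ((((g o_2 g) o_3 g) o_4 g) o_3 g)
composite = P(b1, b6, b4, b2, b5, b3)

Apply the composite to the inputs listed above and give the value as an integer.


(b4 * b2) = 1
(b5 * b3) = 1
((b4 * b2) * (b5 * b3)) = 2
(b6 * ((b4 * b2) * (b5 * b3))) = -4
(b1 * (b6 * ((b4 * b2) * (b5 * b3)))) = -9

-9


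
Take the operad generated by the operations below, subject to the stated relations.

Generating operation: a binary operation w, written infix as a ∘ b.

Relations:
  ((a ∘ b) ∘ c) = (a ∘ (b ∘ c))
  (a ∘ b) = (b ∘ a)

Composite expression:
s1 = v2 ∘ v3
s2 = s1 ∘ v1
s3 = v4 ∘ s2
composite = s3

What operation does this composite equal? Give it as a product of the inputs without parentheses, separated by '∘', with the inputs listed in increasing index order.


v1 ∘ v2 ∘ v3 ∘ v4

Both nesting and order wash out for w; what remains is which v's occur.
(v2 ∘ v3) flattens to v2 ∘ v3
((v2 ∘ v3) ∘ v1) flattens to v2 ∘ v3 ∘ v1
(v4 ∘ ((v2 ∘ v3) ∘ v1)) flattens to v4 ∘ v2 ∘ v3 ∘ v1
rearranged into index order: v1 ∘ v2 ∘ v3 ∘ v4


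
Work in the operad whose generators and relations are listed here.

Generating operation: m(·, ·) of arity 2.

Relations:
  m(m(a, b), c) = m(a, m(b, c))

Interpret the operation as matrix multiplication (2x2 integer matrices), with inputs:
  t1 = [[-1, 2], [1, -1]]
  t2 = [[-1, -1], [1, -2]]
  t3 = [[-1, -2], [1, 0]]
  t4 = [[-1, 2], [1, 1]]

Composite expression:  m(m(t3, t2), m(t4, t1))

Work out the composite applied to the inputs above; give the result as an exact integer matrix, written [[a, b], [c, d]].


[[-3, 9], [-3, 3]]

m(t3, t2) = [[-1, 5], [-1, -1]]
m(t4, t1) = [[3, -4], [0, 1]]
m(m(t3, t2), m(t4, t1)) = [[-3, 9], [-3, 3]]


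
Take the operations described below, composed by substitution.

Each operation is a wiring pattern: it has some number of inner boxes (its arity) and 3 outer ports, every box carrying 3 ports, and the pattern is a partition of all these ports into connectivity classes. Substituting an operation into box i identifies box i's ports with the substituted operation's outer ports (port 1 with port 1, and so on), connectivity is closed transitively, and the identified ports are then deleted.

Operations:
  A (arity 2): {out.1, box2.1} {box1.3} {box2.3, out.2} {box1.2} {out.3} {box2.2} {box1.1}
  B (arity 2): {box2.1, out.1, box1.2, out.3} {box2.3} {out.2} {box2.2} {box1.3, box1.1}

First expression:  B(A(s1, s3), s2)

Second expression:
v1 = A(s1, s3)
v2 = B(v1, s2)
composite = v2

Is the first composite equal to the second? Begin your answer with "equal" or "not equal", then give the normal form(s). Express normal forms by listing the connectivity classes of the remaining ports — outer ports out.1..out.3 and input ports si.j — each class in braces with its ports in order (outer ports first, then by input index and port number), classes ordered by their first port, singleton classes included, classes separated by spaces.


equal; both compose to {out.1, out.3, s2.1, s3.3} {out.2} {s1.1} {s1.2} {s1.3} {s2.2} {s2.3} {s3.1} {s3.2}

The first composite normalizes to {out.1, out.3, s2.1, s3.3} {out.2} {s1.1} {s1.2} {s1.3} {s2.2} {s2.3} {s3.1} {s3.2}
The second composite normalizes to {out.1, out.3, s2.1, s3.3} {out.2} {s1.1} {s1.2} {s1.3} {s2.2} {s2.3} {s3.1} {s3.2}
The forms coincide; equal.


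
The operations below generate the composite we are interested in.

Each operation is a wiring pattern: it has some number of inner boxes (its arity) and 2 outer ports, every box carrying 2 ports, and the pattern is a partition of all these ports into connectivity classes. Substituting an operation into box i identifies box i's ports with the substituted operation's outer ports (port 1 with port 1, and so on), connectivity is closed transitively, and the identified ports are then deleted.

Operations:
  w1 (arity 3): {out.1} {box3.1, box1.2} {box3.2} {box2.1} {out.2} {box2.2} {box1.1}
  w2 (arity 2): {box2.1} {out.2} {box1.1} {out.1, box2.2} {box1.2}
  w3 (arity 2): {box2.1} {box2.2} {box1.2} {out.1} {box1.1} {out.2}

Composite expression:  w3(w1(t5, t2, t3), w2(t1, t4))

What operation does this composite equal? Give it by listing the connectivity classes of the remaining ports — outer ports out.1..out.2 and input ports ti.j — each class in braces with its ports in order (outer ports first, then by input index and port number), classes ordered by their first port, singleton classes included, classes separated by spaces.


{out.1} {out.2} {t1.1} {t1.2} {t2.1} {t2.2} {t3.1, t5.2} {t3.2} {t4.1} {t4.2} {t5.1}


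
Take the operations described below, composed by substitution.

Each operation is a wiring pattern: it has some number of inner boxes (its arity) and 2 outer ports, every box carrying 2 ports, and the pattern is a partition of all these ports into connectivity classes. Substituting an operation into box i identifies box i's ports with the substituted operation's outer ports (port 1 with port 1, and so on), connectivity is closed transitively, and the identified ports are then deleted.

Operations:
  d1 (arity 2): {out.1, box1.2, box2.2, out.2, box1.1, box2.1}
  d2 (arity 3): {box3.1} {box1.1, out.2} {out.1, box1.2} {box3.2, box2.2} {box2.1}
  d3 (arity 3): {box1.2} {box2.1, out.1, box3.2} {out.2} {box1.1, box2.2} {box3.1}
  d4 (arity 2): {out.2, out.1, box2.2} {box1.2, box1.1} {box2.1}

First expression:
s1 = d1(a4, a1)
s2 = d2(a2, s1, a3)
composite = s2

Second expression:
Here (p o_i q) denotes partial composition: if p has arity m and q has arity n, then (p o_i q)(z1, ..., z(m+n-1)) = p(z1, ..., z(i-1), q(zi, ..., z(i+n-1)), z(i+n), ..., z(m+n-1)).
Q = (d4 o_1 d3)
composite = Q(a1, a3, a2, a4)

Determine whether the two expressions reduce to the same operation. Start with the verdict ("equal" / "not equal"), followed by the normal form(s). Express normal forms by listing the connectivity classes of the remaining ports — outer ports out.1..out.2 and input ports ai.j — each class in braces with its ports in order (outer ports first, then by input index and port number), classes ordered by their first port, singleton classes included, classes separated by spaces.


not equal; first: {out.1, a2.2} {out.2, a2.1} {a1.1, a1.2, a3.2, a4.1, a4.2} {a3.1}; second: {out.1, out.2, a4.2} {a1.1, a3.2} {a1.2} {a2.1} {a2.2, a3.1} {a4.1}


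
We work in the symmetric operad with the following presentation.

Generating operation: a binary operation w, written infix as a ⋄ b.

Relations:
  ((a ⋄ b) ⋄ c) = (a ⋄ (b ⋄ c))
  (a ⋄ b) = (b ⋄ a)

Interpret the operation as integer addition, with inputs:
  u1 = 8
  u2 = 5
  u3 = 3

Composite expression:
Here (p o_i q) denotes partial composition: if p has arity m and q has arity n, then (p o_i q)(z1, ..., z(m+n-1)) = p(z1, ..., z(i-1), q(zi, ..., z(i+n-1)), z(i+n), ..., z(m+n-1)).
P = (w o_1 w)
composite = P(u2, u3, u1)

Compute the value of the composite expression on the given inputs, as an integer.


16

(u2 ⋄ u3) = 8
((u2 ⋄ u3) ⋄ u1) = 16


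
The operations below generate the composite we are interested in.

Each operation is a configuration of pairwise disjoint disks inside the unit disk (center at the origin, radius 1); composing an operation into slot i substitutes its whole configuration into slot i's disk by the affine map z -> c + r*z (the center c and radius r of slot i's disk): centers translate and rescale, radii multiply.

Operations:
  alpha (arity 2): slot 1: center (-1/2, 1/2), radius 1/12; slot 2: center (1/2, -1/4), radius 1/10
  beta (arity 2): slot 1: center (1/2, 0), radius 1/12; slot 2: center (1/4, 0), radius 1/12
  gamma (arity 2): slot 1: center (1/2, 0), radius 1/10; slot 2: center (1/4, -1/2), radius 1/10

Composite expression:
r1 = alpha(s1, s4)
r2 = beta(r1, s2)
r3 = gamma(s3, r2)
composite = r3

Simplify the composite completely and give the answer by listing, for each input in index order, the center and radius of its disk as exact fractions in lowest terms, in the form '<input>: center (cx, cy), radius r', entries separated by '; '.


Follow each s-input down from gamma: c' goes to c + r*c', radius to r*r'.
s3: after 1 affine step, its disk has center (1/2, 0), radius 1/10
s1: after 3 affine steps, its disk has center (71/240, -119/240), radius 1/1440
s4: after 3 affine steps, its disk has center (73/240, -241/480), radius 1/1200
s2: after 2 affine steps, its disk has center (11/40, -1/2), radius 1/120

s1: center (71/240, -119/240), radius 1/1440; s2: center (11/40, -1/2), radius 1/120; s3: center (1/2, 0), radius 1/10; s4: center (73/240, -241/480), radius 1/1200
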